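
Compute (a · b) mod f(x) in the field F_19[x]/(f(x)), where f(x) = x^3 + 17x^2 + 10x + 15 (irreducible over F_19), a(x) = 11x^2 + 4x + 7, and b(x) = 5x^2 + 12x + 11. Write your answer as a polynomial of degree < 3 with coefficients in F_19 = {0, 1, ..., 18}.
a · b ≡ 7x^2 + 8x + 4 (mod f(x))

Multiply in F_19[x]: a(x)·b(x) = (11x^2 + 4x + 7)·(5x^2 + 12x + 11) = 17x^4 + 14x^2 + 14x + 1. This has degree ≥ 3, so divide by f(x) over F_19: 17x^4 + 14x^2 + 14x + 1 = (17x + 15)·(x^3 + 17x^2 + 10x + 15) + (7x^2 + 8x + 4). Hence a·b ≡ 7x^2 + 8x + 4 (mod f). (F_19[x]/(f) is a field with 19^3 = 6859 elements since f is irreducible of degree 3.)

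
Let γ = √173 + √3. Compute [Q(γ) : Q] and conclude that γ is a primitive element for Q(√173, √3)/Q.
[Q(γ) : Q] = 4 (equivalently, Q(γ) = Q(√173, √3))

Obviously Q(γ) ⊆ Q(√173, √3), and [Q(√173, √3):Q] = 4 (since 173, 3 are distinct squarefree integers > 1 with 519 not a perfect square). To show equality we compute the minimal polynomial of γ. From γ = √173 + √3: γ^2 = 173 + 2√(519) + 3 = 176 + 2√(519), so γ^2 - 176 = 2√(519); squaring, (γ^2 - 176)^2 = 4·519, i.e. γ^4 - 352γ^2 + 30976 - 2076 = 0, i.e. γ^4 - 352γ^2 + 28900 = 0. So γ is a root of x^4 - 352x^2 + 28900. This polynomial is irreducible over Q: it has no rational root (each ±√173 ± √3 is irrational), and any factorization into two quadratics over Q would force √(519) ∈ Q (pairing opposite roots) or √173, √3 ∈ Q (other pairings), all impossible. Hence [Q(γ):Q] = 4 = [Q(√173, √3):Q], so Q(γ) = Q(√173, √3).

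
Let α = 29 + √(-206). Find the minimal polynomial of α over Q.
m_α(x) = x^2 - 58x + 1047

From α - 29 = √(-206), squaring gives (α - 29)^2 = -206, i.e. α^2 - 58α + 841 = -206, so α^2 - 58α + 1047 = 0. The discriminant of x^2 - 58x + 1047 is (-58)^2 - 4·(1047) = 3364 - 4188 = -824, and 4·(-206) is not a perfect square in Q since -206 is squarefree and ≠ 1. Hence x^2 - 58x + 1047 is irreducible over Q and is the minimal polynomial of α.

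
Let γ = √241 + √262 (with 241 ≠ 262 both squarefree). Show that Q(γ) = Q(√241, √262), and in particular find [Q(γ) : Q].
[Q(γ) : Q] = 4 (equivalently, Q(γ) = Q(√241, √262))

Obviously Q(γ) ⊆ Q(√241, √262), and [Q(√241, √262):Q] = 4 (since 241, 262 are distinct squarefree integers > 1 with 63142 not a perfect square). To show equality we compute the minimal polynomial of γ. From γ = √241 + √262: γ^2 = 241 + 2√(63142) + 262 = 503 + 2√(63142), so γ^2 - 503 = 2√(63142); squaring, (γ^2 - 503)^2 = 4·63142, i.e. γ^4 - 1006γ^2 + 253009 - 252568 = 0, i.e. γ^4 - 1006γ^2 + 441 = 0. So γ is a root of x^4 - 1006x^2 + 441. This polynomial is irreducible over Q: it has no rational root (each ±√241 ± √262 is irrational), and any factorization into two quadratics over Q would force √(63142) ∈ Q (pairing opposite roots) or √241, √262 ∈ Q (other pairings), all impossible. Hence [Q(γ):Q] = 4 = [Q(√241, √262):Q], so Q(γ) = Q(√241, √262).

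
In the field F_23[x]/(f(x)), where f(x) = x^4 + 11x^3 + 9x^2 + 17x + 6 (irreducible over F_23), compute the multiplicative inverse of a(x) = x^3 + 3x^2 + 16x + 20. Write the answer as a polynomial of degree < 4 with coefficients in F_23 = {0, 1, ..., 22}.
a(x)^(-1) ≡ 14x^3 + 18x^2 + x + 10 (mod f(x))

Since f is irreducible over F_23, F_23[x]/(f) is a field and a(x) ≠ 0 has an inverse. Apply the extended Euclidean algorithm to f(x) and a(x) in F_23[x]: f(x) = (x + 8)·a(x) + (15x^2 + 7x + 7);  a(x) = (20x + 20)·(15x^2 + 7x + 7) + (12x + 18);  (15x^2 + 7x + 7) = (7x + 15)·(12x + 18) + (13). The last nonzero remainder is the constant 13 = gcd(f, a) in F_23. Back-substituting through the division chain expresses 13 = s(x)·a(x) + t(x)·f(x) with s(x) ≡ 21x^3 + 4x^2 + 13x + 15 (mod f), so (21x^3 + 4x^2 + 13x + 15)·a(x) ≡ 13 (mod f). Multiplying by 13^(-1) ≡ 16 in F_23 gives a(x)^(-1) ≡ 16·(21x^3 + 4x^2 + 13x + 15) ≡ 14x^3 + 18x^2 + x + 10 (mod f). Check: (x^3 + 3x^2 + 16x + 20)·(14x^3 + 18x^2 + x + 10) = 14x^6 + 14x^5 + 3x^4 + 6x^3 + 15x^2 + 19x + 16 ≡ 1 (mod x^4 + 11x^3 + 9x^2 + 17x + 6).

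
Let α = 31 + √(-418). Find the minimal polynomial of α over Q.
m_α(x) = x^2 - 62x + 1379

From α - 31 = √(-418), squaring gives (α - 31)^2 = -418, i.e. α^2 - 62α + 961 = -418, so α^2 - 62α + 1379 = 0. The discriminant of x^2 - 62x + 1379 is (-62)^2 - 4·(1379) = 3844 - 5516 = -1672, and 4·(-418) is not a perfect square in Q since -418 is squarefree and ≠ 1. Hence x^2 - 62x + 1379 is irreducible over Q and is the minimal polynomial of α.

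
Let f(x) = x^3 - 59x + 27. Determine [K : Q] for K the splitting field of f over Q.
[K : Q] = 6

By the rational root test, any rational root of the monic integer polynomial f(x) = x^3 - 59x + 27 must be an integer dividing the constant term 27, i.e. one of ±{1, 3, 9, 27}. Evaluating: f(1) = -31, f(-1) = 85, f(3) = -123, f(-3) = 177, f(9) = 225, f(-9) = -171, f(27) = 18117, f(-27) = -18063; none is 0, so f has no rational root and is therefore irreducible over Q (a cubic with no linear factor over a field is irreducible). For an irreducible cubic, the Galois group is A_3 or S_3 according as the discriminant disc(f) = -4a^3 - 27b^2 = -4·(-59)^3 - 27·(27)^2 = 801833 is or is not a square in Q. Here disc(f) = 801833 is not a perfect square in Q, so the Galois group of f over Q is not contained in A_3 and must be all of S_3. The splitting field has degree |S_3| = 6 over Q, so [K : Q] = 6.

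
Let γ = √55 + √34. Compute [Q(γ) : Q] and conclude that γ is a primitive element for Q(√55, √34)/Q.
[Q(γ) : Q] = 4 (equivalently, Q(γ) = Q(√55, √34))

Obviously Q(γ) ⊆ Q(√55, √34), and [Q(√55, √34):Q] = 4 (since 55, 34 are distinct squarefree integers > 1 with 1870 not a perfect square). To show equality we compute the minimal polynomial of γ. From γ = √55 + √34: γ^2 = 55 + 2√(1870) + 34 = 89 + 2√(1870), so γ^2 - 89 = 2√(1870); squaring, (γ^2 - 89)^2 = 4·1870, i.e. γ^4 - 178γ^2 + 7921 - 7480 = 0, i.e. γ^4 - 178γ^2 + 441 = 0. So γ is a root of x^4 - 178x^2 + 441. This polynomial is irreducible over Q: it has no rational root (each ±√55 ± √34 is irrational), and any factorization into two quadratics over Q would force √(1870) ∈ Q (pairing opposite roots) or √55, √34 ∈ Q (other pairings), all impossible. Hence [Q(γ):Q] = 4 = [Q(√55, √34):Q], so Q(γ) = Q(√55, √34).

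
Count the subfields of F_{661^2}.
F_{661^2} has 2 subfields

The subfields of F_{p^n} are exactly the fields F_{p^d} for d | n (each is the fixed field of the unique index-d subgroup of Gal(F_{p^n}/F_p) ≅ Z/nZ). The divisors of n = 2 are {1, 2}, giving 2 subfields: F_{661^1}, F_{661^2}.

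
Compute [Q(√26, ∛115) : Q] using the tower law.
[Q(√26, ∛115) : Q] = 6

Let L = Q(√26, ∛115). Since Q(√26) ⊂ L and [Q(√26):Q] = 2, the tower law gives 2 | [L:Q]. Likewise Q(∛115) ⊂ L with [Q(∛115):Q] = 3 (because 115 is not a perfect cube), so 3 | [L:Q]. As gcd(2,3) = 1, [L:Q] is divisible by 6. Conversely L is generated over Q by √26 and ∛115, so [L:Q] ≤ 2·3 = 6. Therefore [Q(√26, ∛115) : Q] = 6.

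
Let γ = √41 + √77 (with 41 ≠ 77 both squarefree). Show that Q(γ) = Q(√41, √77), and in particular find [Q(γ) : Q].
[Q(γ) : Q] = 4 (equivalently, Q(γ) = Q(√41, √77))

Obviously Q(γ) ⊆ Q(√41, √77), and [Q(√41, √77):Q] = 4 (since 41, 77 are distinct squarefree integers > 1 with 3157 not a perfect square). To show equality we compute the minimal polynomial of γ. From γ = √41 + √77: γ^2 = 41 + 2√(3157) + 77 = 118 + 2√(3157), so γ^2 - 118 = 2√(3157); squaring, (γ^2 - 118)^2 = 4·3157, i.e. γ^4 - 236γ^2 + 13924 - 12628 = 0, i.e. γ^4 - 236γ^2 + 1296 = 0. So γ is a root of x^4 - 236x^2 + 1296. This polynomial is irreducible over Q: it has no rational root (each ±√41 ± √77 is irrational), and any factorization into two quadratics over Q would force √(3157) ∈ Q (pairing opposite roots) or √41, √77 ∈ Q (other pairings), all impossible. Hence [Q(γ):Q] = 4 = [Q(√41, √77):Q], so Q(γ) = Q(√41, √77).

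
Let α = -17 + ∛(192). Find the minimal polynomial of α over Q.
m_α(x) = x^3 + 51x^2 + 867x + 4721

Set β = α + 17 = ∛(192), so β^3 = 192. Then (α + 17)^3 - 192 = 0, i.e. α is a root of g(x) = (x + 17)^3 - 192 = x^3 + 51x^2 + 867x + 4721. Since g(x) = h(x + 17) where h(x) = x^3 - 192, and h is irreducible over Q (because 192 is not a perfect cube, so h has no rational root, and a monic cubic with no rational root is irreducible), g is also irreducible (irreducibility is preserved under the substitution x → x + 17). Hence m_α(x) = x^3 + 51x^2 + 867x + 4721.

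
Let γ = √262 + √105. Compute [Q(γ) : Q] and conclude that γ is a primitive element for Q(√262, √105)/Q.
[Q(γ) : Q] = 4 (equivalently, Q(γ) = Q(√262, √105))

Obviously Q(γ) ⊆ Q(√262, √105), and [Q(√262, √105):Q] = 4 (since 262, 105 are distinct squarefree integers > 1 with 27510 not a perfect square). To show equality we compute the minimal polynomial of γ. From γ = √262 + √105: γ^2 = 262 + 2√(27510) + 105 = 367 + 2√(27510), so γ^2 - 367 = 2√(27510); squaring, (γ^2 - 367)^2 = 4·27510, i.e. γ^4 - 734γ^2 + 134689 - 110040 = 0, i.e. γ^4 - 734γ^2 + 24649 = 0. So γ is a root of x^4 - 734x^2 + 24649. This polynomial is irreducible over Q: it has no rational root (each ±√262 ± √105 is irrational), and any factorization into two quadratics over Q would force √(27510) ∈ Q (pairing opposite roots) or √262, √105 ∈ Q (other pairings), all impossible. Hence [Q(γ):Q] = 4 = [Q(√262, √105):Q], so Q(γ) = Q(√262, √105).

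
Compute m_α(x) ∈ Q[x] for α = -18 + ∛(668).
m_α(x) = x^3 + 54x^2 + 972x + 5164

Set β = α + 18 = ∛(668), so β^3 = 668. Then (α + 18)^3 - 668 = 0, i.e. α is a root of g(x) = (x + 18)^3 - 668 = x^3 + 54x^2 + 972x + 5164. Since g(x) = h(x + 18) where h(x) = x^3 - 668, and h is irreducible over Q (because 668 is not a perfect cube, so h has no rational root, and a monic cubic with no rational root is irreducible), g is also irreducible (irreducibility is preserved under the substitution x → x + 18). Hence m_α(x) = x^3 + 54x^2 + 972x + 5164.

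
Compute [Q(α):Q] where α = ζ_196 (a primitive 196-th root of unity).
[Q(α):Q] = 84

The minimal polynomial of ζ_196 over Q is the 196-th cyclotomic polynomial Φ_196(x), which is irreducible over Q and has degree φ(196) = 84. Hence [Q(α):Q] = φ(196) = 84.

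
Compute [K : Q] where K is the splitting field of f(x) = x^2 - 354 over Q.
[K : Q] = 2

f(x) = x^2 - 354 factors as (x - √354)(x + √354). The splitting field is K = Q(√354). Since 354 is squarefree and > 1, it is not a perfect square, so x^2 - 354 is irreducible over Q and [Q(√354) : Q] = 2. Hence [K : Q] = 2.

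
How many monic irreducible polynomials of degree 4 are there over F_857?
There are 134853649788 monic irreducible polynomials of degree 4 over F_857

Each element of F_{857^4} that lies in no proper subfield is a root of exactly one monic irreducible of degree 4 over F_857, and each such polynomial has 4 distinct roots in F_{857^4}. By Möbius inversion the count is N_857(4) = (1/4) Σ_{d|4} μ(4/d) · 857^d = (1/4)(μ(4)·857^1 + μ(2)·857^2 + μ(1)·857^4) = 539414599152/4 = 134853649788.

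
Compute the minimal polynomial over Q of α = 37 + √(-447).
m_α(x) = x^2 - 74x + 1816

From α - 37 = √(-447), squaring gives (α - 37)^2 = -447, i.e. α^2 - 74α + 1369 = -447, so α^2 - 74α + 1816 = 0. The discriminant of x^2 - 74x + 1816 is (-74)^2 - 4·(1816) = 5476 - 7264 = -1788, and 4·(-447) is not a perfect square in Q since -447 is squarefree and ≠ 1. Hence x^2 - 74x + 1816 is irreducible over Q and is the minimal polynomial of α.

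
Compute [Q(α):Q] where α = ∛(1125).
[Q(α):Q] = 3

The minimal polynomial of α is x^3 - 1125, irreducible over Q since 1125 is not a perfect cube (so x^3 - 1125 has no rational root). Hence [Q(α):Q] = deg(m_α) = 3.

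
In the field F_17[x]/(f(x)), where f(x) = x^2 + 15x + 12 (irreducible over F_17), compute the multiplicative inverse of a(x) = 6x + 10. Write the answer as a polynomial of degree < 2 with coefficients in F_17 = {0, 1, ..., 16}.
a(x)^(-1) ≡ 16x + 15 (mod f(x))

Since f is irreducible over F_17, F_17[x]/(f) is a field and a(x) ≠ 0 has an inverse. Apply the extended Euclidean algorithm to f(x) and a(x) in F_17[x]: f(x) = (3x + 6)·a(x) + (3). The last nonzero remainder is the constant 3 = gcd(f, a) in F_17. Back-substituting through the division chain expresses 3 = s(x)·a(x) + t(x)·f(x) with s(x) ≡ 14x + 11 (mod f), so (14x + 11)·a(x) ≡ 3 (mod f). Multiplying by 3^(-1) ≡ 6 in F_17 gives a(x)^(-1) ≡ 6·(14x + 11) ≡ 16x + 15 (mod f). Check: (6x + 10)·(16x + 15) = 11x^2 + 12x + 14 ≡ 1 (mod x^2 + 15x + 12).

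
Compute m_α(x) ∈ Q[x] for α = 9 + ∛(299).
m_α(x) = x^3 - 27x^2 + 243x - 1028

Set β = α - 9 = ∛(299), so β^3 = 299. Then (α - 9)^3 - 299 = 0, i.e. α is a root of g(x) = (x - 9)^3 - 299 = x^3 - 27x^2 + 243x - 1028. Since g(x) = h(x - 9) where h(x) = x^3 - 299, and h is irreducible over Q (because 299 is not a perfect cube, so h has no rational root, and a monic cubic with no rational root is irreducible), g is also irreducible (irreducibility is preserved under the substitution x → x - 9). Hence m_α(x) = x^3 - 27x^2 + 243x - 1028.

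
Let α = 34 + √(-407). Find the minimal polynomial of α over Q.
m_α(x) = x^2 - 68x + 1563

From α - 34 = √(-407), squaring gives (α - 34)^2 = -407, i.e. α^2 - 68α + 1156 = -407, so α^2 - 68α + 1563 = 0. The discriminant of x^2 - 68x + 1563 is (-68)^2 - 4·(1563) = 4624 - 6252 = -1628, and 4·(-407) is not a perfect square in Q since -407 is squarefree and ≠ 1. Hence x^2 - 68x + 1563 is irreducible over Q and is the minimal polynomial of α.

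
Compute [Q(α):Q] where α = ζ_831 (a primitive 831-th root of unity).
[Q(α):Q] = 552

The minimal polynomial of ζ_831 over Q is the 831-th cyclotomic polynomial Φ_831(x), which is irreducible over Q and has degree φ(831) = 552. Hence [Q(α):Q] = φ(831) = 552.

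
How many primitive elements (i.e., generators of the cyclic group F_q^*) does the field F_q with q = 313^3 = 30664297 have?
There are φ(30664296) = 9383040 primitive elements

F_q^* is cyclic of order q - 1 = 30664296. A cyclic group of order m has exactly φ(m) generators. Here m = 30664296 = 2^3 · 3^2 · 13 · 181^2, so the number of primitive elements is φ(30664296) = 9383040.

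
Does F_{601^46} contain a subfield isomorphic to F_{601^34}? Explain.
No: F_{601^34} is not a subfield of F_{601^46}

F_{p^m} embeds in F_{p^n} iff m | n. Here 34 ∤ 46 (since 46 = 1·34 + 12 with remainder 12 ≠ 0), so F_{601^34} is not a subfield of F_{601^46}. Equivalently: if it were, the tower law would give 34 = [F_{601^34}:F_601] dividing [F_{601^46}:F_601] = 46, contradiction.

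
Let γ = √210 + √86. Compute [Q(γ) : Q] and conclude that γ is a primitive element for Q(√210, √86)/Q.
[Q(γ) : Q] = 4 (equivalently, Q(γ) = Q(√210, √86))

Obviously Q(γ) ⊆ Q(√210, √86), and [Q(√210, √86):Q] = 4 (since 210, 86 are distinct squarefree integers > 1 with 18060 not a perfect square). To show equality we compute the minimal polynomial of γ. From γ = √210 + √86: γ^2 = 210 + 2√(18060) + 86 = 296 + 2√(18060), so γ^2 - 296 = 2√(18060); squaring, (γ^2 - 296)^2 = 4·18060, i.e. γ^4 - 592γ^2 + 87616 - 72240 = 0, i.e. γ^4 - 592γ^2 + 15376 = 0. So γ is a root of x^4 - 592x^2 + 15376. This polynomial is irreducible over Q: it has no rational root (each ±√210 ± √86 is irrational), and any factorization into two quadratics over Q would force √(18060) ∈ Q (pairing opposite roots) or √210, √86 ∈ Q (other pairings), all impossible. Hence [Q(γ):Q] = 4 = [Q(√210, √86):Q], so Q(γ) = Q(√210, √86).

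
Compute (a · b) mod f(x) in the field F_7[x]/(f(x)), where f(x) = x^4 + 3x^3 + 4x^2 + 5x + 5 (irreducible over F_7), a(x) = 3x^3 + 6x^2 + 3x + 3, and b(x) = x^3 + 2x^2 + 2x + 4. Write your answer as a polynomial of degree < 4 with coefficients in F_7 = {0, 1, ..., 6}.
a · b ≡ 6x^3 + 6x^2 + 3x + 5 (mod f(x))

Multiply in F_7[x]: a(x)·b(x) = (3x^3 + 6x^2 + 3x + 3)·(x^3 + 2x^2 + 2x + 4) = 3x^6 + 5x^5 + 5x^3 + x^2 + 4x + 5. This has degree ≥ 4, so divide by f(x) over F_7: 3x^6 + 5x^5 + 5x^3 + x^2 + 4x + 5 = (3x^2 + 3x)·(x^4 + 3x^3 + 4x^2 + 5x + 5) + (6x^3 + 6x^2 + 3x + 5). Hence a·b ≡ 6x^3 + 6x^2 + 3x + 5 (mod f). (F_7[x]/(f) is a field with 7^4 = 2401 elements since f is irreducible of degree 4.)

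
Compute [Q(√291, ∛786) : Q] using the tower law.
[Q(√291, ∛786) : Q] = 6

Let L = Q(√291, ∛786). Since Q(√291) ⊂ L and [Q(√291):Q] = 2, the tower law gives 2 | [L:Q]. Likewise Q(∛786) ⊂ L with [Q(∛786):Q] = 3 (because 786 is not a perfect cube), so 3 | [L:Q]. As gcd(2,3) = 1, [L:Q] is divisible by 6. Conversely L is generated over Q by √291 and ∛786, so [L:Q] ≤ 2·3 = 6. Therefore [Q(√291, ∛786) : Q] = 6.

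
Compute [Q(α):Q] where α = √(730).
[Q(α):Q] = 2

[Q(α):Q] equals the degree of the minimal polynomial of α. Here α^2 = 730 and x^2 - 730 is irreducible (d = 730 is squarefree, ≠ 1, hence not a square), so deg(m_α) = 2. Thus [Q(α):Q] = 2.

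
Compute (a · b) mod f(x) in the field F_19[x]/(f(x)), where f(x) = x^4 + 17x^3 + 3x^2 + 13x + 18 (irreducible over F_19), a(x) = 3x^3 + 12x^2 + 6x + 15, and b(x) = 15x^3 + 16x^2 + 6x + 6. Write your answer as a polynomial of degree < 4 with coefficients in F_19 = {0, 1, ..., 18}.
a · b ≡ 18x^3 + 12x^2 + 6x + 17 (mod f(x))

Multiply in F_19[x]: a(x)·b(x) = (3x^3 + 12x^2 + 6x + 15)·(15x^3 + 16x^2 + 6x + 6) = 7x^6 + 15x^4 + 12x^3 + 6x^2 + 12x + 14. This has degree ≥ 4, so divide by f(x) over F_19: 7x^6 + 15x^4 + 12x^3 + 6x^2 + 12x + 14 = (7x^2 + 14x + 3)·(x^4 + 17x^3 + 3x^2 + 13x + 18) + (18x^3 + 12x^2 + 6x + 17). Hence a·b ≡ 18x^3 + 12x^2 + 6x + 17 (mod f). (F_19[x]/(f) is a field with 19^4 = 130321 elements since f is irreducible of degree 4.)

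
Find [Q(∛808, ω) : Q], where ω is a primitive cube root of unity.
[Q(∛808, ω) : Q] = 6

[Q(∛808):Q] = 3 (min poly x^3 - 808, irreducible since 808 is not a perfect cube). [Q(ω):Q] = 2 (min poly x^2 + x + 1). Since Q(∛808) ⊂ R and ω ∉ R, we have ω ∉ Q(∛808), so x^2 + x + 1 remains irreducible over Q(∛808) and [Q(∛808, ω) : Q(∛808)] = 2. By the tower law, [Q(∛808, ω) : Q] = 3 · 2 = 6. (In fact Q(∛808, ω) is the splitting field of x^3 - 808 over Q.)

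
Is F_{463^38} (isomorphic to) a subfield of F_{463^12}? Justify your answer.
No: F_{463^38} is not a subfield of F_{463^12}

F_{p^m} embeds in F_{p^n} iff m | n. Here 38 ∤ 12 (since 12 = 0·38 + 12 with remainder 12 ≠ 0), so F_{463^38} is not a subfield of F_{463^12}. Equivalently: if it were, the tower law would give 38 = [F_{463^38}:F_463] dividing [F_{463^12}:F_463] = 12, contradiction.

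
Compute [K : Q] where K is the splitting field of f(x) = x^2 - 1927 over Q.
[K : Q] = 2

f(x) = x^2 - 1927 factors as (x - √1927)(x + √1927). The splitting field is K = Q(√1927). Since 1927 is squarefree and > 1, it is not a perfect square, so x^2 - 1927 is irreducible over Q and [Q(√1927) : Q] = 2. Hence [K : Q] = 2.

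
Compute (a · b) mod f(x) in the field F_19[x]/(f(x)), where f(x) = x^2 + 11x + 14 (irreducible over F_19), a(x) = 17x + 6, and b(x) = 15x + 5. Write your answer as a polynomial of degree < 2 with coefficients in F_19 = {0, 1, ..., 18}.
a · b ≡ 11x + 13 (mod f(x))

Multiply in F_19[x]: a(x)·b(x) = (17x + 6)·(15x + 5) = 8x^2 + 4x + 11. This has degree ≥ 2, so divide by f(x) over F_19: 8x^2 + 4x + 11 = (8)·(x^2 + 11x + 14) + (11x + 13). Hence a·b ≡ 11x + 13 (mod f). (F_19[x]/(f) is a field with 19^2 = 361 elements since f is irreducible of degree 2.)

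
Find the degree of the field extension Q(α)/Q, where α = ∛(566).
[Q(α):Q] = 3

The minimal polynomial of α is x^3 - 566, irreducible over Q since 566 is not a perfect cube (so x^3 - 566 has no rational root). Hence [Q(α):Q] = deg(m_α) = 3.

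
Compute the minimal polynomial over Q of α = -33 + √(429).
m_α(x) = x^2 + 66x + 660

From α + 33 = √(429), squaring gives (α + 33)^2 = 429, i.e. α^2 + 66α + 1089 = 429, so α^2 + 66α + 660 = 0. The discriminant of x^2 + 66x + 660 is (66)^2 - 4·(660) = 4356 - 2640 = 1716, and 4·(429) is not a perfect square in Q since 429 is squarefree and ≠ 1. Hence x^2 + 66x + 660 is irreducible over Q and is the minimal polynomial of α.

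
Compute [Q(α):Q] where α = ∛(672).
[Q(α):Q] = 3

The minimal polynomial of α is x^3 - 672, irreducible over Q since 672 is not a perfect cube (so x^3 - 672 has no rational root). Hence [Q(α):Q] = deg(m_α) = 3.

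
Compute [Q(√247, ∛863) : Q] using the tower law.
[Q(√247, ∛863) : Q] = 6

Let L = Q(√247, ∛863). Since Q(√247) ⊂ L and [Q(√247):Q] = 2, the tower law gives 2 | [L:Q]. Likewise Q(∛863) ⊂ L with [Q(∛863):Q] = 3 (because 863 is not a perfect cube), so 3 | [L:Q]. As gcd(2,3) = 1, [L:Q] is divisible by 6. Conversely L is generated over Q by √247 and ∛863, so [L:Q] ≤ 2·3 = 6. Therefore [Q(√247, ∛863) : Q] = 6.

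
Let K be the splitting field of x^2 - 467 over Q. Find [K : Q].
[K : Q] = 2

f(x) = x^2 - 467 factors as (x - √467)(x + √467). The splitting field is K = Q(√467). Since 467 is squarefree and > 1, it is not a perfect square, so x^2 - 467 is irreducible over Q and [Q(√467) : Q] = 2. Hence [K : Q] = 2.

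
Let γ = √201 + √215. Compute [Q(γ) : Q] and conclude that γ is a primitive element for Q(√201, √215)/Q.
[Q(γ) : Q] = 4 (equivalently, Q(γ) = Q(√201, √215))

Obviously Q(γ) ⊆ Q(√201, √215), and [Q(√201, √215):Q] = 4 (since 201, 215 are distinct squarefree integers > 1 with 43215 not a perfect square). To show equality we compute the minimal polynomial of γ. From γ = √201 + √215: γ^2 = 201 + 2√(43215) + 215 = 416 + 2√(43215), so γ^2 - 416 = 2√(43215); squaring, (γ^2 - 416)^2 = 4·43215, i.e. γ^4 - 832γ^2 + 173056 - 172860 = 0, i.e. γ^4 - 832γ^2 + 196 = 0. So γ is a root of x^4 - 832x^2 + 196. This polynomial is irreducible over Q: it has no rational root (each ±√201 ± √215 is irrational), and any factorization into two quadratics over Q would force √(43215) ∈ Q (pairing opposite roots) or √201, √215 ∈ Q (other pairings), all impossible. Hence [Q(γ):Q] = 4 = [Q(√201, √215):Q], so Q(γ) = Q(√201, √215).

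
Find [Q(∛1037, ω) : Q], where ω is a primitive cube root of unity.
[Q(∛1037, ω) : Q] = 6

[Q(∛1037):Q] = 3 (min poly x^3 - 1037, irreducible since 1037 is not a perfect cube). [Q(ω):Q] = 2 (min poly x^2 + x + 1). Since Q(∛1037) ⊂ R and ω ∉ R, we have ω ∉ Q(∛1037), so x^2 + x + 1 remains irreducible over Q(∛1037) and [Q(∛1037, ω) : Q(∛1037)] = 2. By the tower law, [Q(∛1037, ω) : Q] = 3 · 2 = 6. (In fact Q(∛1037, ω) is the splitting field of x^3 - 1037 over Q.)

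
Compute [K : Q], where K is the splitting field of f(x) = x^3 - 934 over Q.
[K : Q] = 6

The roots of x^3 - 934 are ∛934, ω∛934, ω^2∛934 where ω = e^(2πi/3) is a primitive cube root of unity, so K = Q(∛934, ω). Now [Q(∛934):Q] = 3 (since 934 is not a perfect cube, x^3 - 934 is irreducible) and [Q(ω):Q] = 2. Both 2 and 3 divide [K:Q], and [K:Q] ≤ 3·2 = 6, so [K:Q] = 6. (Equivalently: Q(∛934) ⊂ R but ω ∉ R, so [K : Q(∛934)] = 2.)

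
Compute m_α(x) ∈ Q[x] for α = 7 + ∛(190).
m_α(x) = x^3 - 21x^2 + 147x - 533

Set β = α - 7 = ∛(190), so β^3 = 190. Then (α - 7)^3 - 190 = 0, i.e. α is a root of g(x) = (x - 7)^3 - 190 = x^3 - 21x^2 + 147x - 533. Since g(x) = h(x - 7) where h(x) = x^3 - 190, and h is irreducible over Q (because 190 is not a perfect cube, so h has no rational root, and a monic cubic with no rational root is irreducible), g is also irreducible (irreducibility is preserved under the substitution x → x - 7). Hence m_α(x) = x^3 - 21x^2 + 147x - 533.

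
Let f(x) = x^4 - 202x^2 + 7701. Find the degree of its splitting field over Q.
[K : Q] = 4

Solving the quadratic in x^2: x^2 = (202 ± √(202^2 - 4·7701))/2 = (202 ± √10000)/2 = (202 ± 100)/2, giving x^2 = 51 or x^2 = 151. So f(x) = (x^2 - 51)(x^2 - 151) and the roots of f are ±√51, ±√151. Hence the splitting field is K = Q(√51, √151). Since 51 and 151 are distinct squarefree integers > 1, their product 7701 is not a perfect square, so √151 ∉ Q(√51). By the tower law [K:Q] = [Q(√51,√151):Q(√51)] · [Q(√51):Q] = 2 · 2 = 4.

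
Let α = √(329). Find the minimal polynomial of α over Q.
m_α(x) = x^2 - 329

α satisfies α^2 - 329 = 0, so x^2 - 329 annihilates α. Since d = 329 is squarefree and ≠ 1, it is not a perfect square in Q, so x^2 - 329 has no rational root and is therefore irreducible over Q (a degree-2 polynomial over a field is irreducible iff it has no root). Hence m_α(x) = x^2 - 329.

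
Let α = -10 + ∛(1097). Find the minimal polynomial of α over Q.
m_α(x) = x^3 + 30x^2 + 300x - 97

Set β = α + 10 = ∛(1097), so β^3 = 1097. Then (α + 10)^3 - 1097 = 0, i.e. α is a root of g(x) = (x + 10)^3 - 1097 = x^3 + 30x^2 + 300x - 97. Since g(x) = h(x + 10) where h(x) = x^3 - 1097, and h is irreducible over Q (because 1097 is not a perfect cube, so h has no rational root, and a monic cubic with no rational root is irreducible), g is also irreducible (irreducibility is preserved under the substitution x → x + 10). Hence m_α(x) = x^3 + 30x^2 + 300x - 97.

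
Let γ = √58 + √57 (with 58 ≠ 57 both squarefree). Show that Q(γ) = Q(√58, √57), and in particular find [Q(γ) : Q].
[Q(γ) : Q] = 4 (equivalently, Q(γ) = Q(√58, √57))

Obviously Q(γ) ⊆ Q(√58, √57), and [Q(√58, √57):Q] = 4 (since 58, 57 are distinct squarefree integers > 1 with 3306 not a perfect square). To show equality we compute the minimal polynomial of γ. From γ = √58 + √57: γ^2 = 58 + 2√(3306) + 57 = 115 + 2√(3306), so γ^2 - 115 = 2√(3306); squaring, (γ^2 - 115)^2 = 4·3306, i.e. γ^4 - 230γ^2 + 13225 - 13224 = 0, i.e. γ^4 - 230γ^2 + 1 = 0. So γ is a root of x^4 - 230x^2 + 1. This polynomial is irreducible over Q: it has no rational root (each ±√58 ± √57 is irrational), and any factorization into two quadratics over Q would force √(3306) ∈ Q (pairing opposite roots) or √58, √57 ∈ Q (other pairings), all impossible. Hence [Q(γ):Q] = 4 = [Q(√58, √57):Q], so Q(γ) = Q(√58, √57).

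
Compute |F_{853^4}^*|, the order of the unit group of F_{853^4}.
|F_{853^4}^*| = 529414856880

F_{853^4} has 853^4 = 529414856881 elements; its multiplicative group consists of all nonzero elements, so |F_{853^4}^*| = 529414856881 - 1 = 529414856880. (It is cyclic since any finite subgroup of the multiplicative group of a field is cyclic.)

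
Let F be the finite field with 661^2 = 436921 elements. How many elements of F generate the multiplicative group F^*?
There are φ(436920) = 105600 primitive elements

F_q^* is cyclic of order q - 1 = 436920. A cyclic group of order m has exactly φ(m) generators. Here m = 436920 = 2^3 · 3 · 5 · 11 · 331, so the number of primitive elements is φ(436920) = 105600.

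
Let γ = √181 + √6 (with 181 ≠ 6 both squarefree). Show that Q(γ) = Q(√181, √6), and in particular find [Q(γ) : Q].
[Q(γ) : Q] = 4 (equivalently, Q(γ) = Q(√181, √6))

Obviously Q(γ) ⊆ Q(√181, √6), and [Q(√181, √6):Q] = 4 (since 181, 6 are distinct squarefree integers > 1 with 1086 not a perfect square). To show equality we compute the minimal polynomial of γ. From γ = √181 + √6: γ^2 = 181 + 2√(1086) + 6 = 187 + 2√(1086), so γ^2 - 187 = 2√(1086); squaring, (γ^2 - 187)^2 = 4·1086, i.e. γ^4 - 374γ^2 + 34969 - 4344 = 0, i.e. γ^4 - 374γ^2 + 30625 = 0. So γ is a root of x^4 - 374x^2 + 30625. This polynomial is irreducible over Q: it has no rational root (each ±√181 ± √6 is irrational), and any factorization into two quadratics over Q would force √(1086) ∈ Q (pairing opposite roots) or √181, √6 ∈ Q (other pairings), all impossible. Hence [Q(γ):Q] = 4 = [Q(√181, √6):Q], so Q(γ) = Q(√181, √6).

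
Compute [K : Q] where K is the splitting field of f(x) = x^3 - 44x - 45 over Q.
[K : Q] = 6

By the rational root test, any rational root of the monic integer polynomial f(x) = x^3 - 44x - 45 must be an integer dividing the constant term -45, i.e. one of ±{1, 3, 5, 9, 15, 45}. Evaluating: f(1) = -88, f(-1) = -2, f(3) = -150, f(-3) = 60, f(5) = -140, f(-5) = 50, f(9) = 288, f(-9) = -378, f(15) = 2670, f(-15) = -2760, f(45) = 89100, f(-45) = -89190; none is 0, so f has no rational root and is therefore irreducible over Q (a cubic with no linear factor over a field is irreducible). For an irreducible cubic, the Galois group is A_3 or S_3 according as the discriminant disc(f) = -4a^3 - 27b^2 = -4·(-44)^3 - 27·(-45)^2 = 286061 is or is not a square in Q. Here disc(f) = 286061 is not a perfect square in Q, so the Galois group of f over Q is not contained in A_3 and must be all of S_3. The splitting field has degree |S_3| = 6 over Q, so [K : Q] = 6.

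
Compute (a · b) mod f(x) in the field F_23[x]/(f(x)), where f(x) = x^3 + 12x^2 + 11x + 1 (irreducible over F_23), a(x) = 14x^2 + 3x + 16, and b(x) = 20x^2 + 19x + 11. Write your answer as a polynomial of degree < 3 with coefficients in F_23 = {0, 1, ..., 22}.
a · b ≡ 3x^2 + 12x + 13 (mod f(x))

Multiply in F_23[x]: a(x)·b(x) = (14x^2 + 3x + 16)·(20x^2 + 19x + 11) = 4x^4 + 4x^3 + 2x^2 + 15x + 15. This has degree ≥ 3, so divide by f(x) over F_23: 4x^4 + 4x^3 + 2x^2 + 15x + 15 = (4x + 2)·(x^3 + 12x^2 + 11x + 1) + (3x^2 + 12x + 13). Hence a·b ≡ 3x^2 + 12x + 13 (mod f). (F_23[x]/(f) is a field with 23^3 = 12167 elements since f is irreducible of degree 3.)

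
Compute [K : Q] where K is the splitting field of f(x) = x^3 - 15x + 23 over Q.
[K : Q] = 6

By the rational root test, any rational root of the monic integer polynomial f(x) = x^3 - 15x + 23 must be an integer dividing the constant term 23, i.e. one of ±{1, 23}. Evaluating: f(1) = 9, f(-1) = 37, f(23) = 11845, f(-23) = -11799; none is 0, so f has no rational root and is therefore irreducible over Q (a cubic with no linear factor over a field is irreducible). For an irreducible cubic, the Galois group is A_3 or S_3 according as the discriminant disc(f) = -4a^3 - 27b^2 = -4·(-15)^3 - 27·(23)^2 = -783 is or is not a square in Q. Here disc(f) = -783 is not a perfect square in Q, so the Galois group of f over Q is not contained in A_3 and must be all of S_3. The splitting field has degree |S_3| = 6 over Q, so [K : Q] = 6.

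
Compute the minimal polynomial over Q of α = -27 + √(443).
m_α(x) = x^2 + 54x + 286

From α + 27 = √(443), squaring gives (α + 27)^2 = 443, i.e. α^2 + 54α + 729 = 443, so α^2 + 54α + 286 = 0. The discriminant of x^2 + 54x + 286 is (54)^2 - 4·(286) = 2916 - 1144 = 1772, and 4·(443) is not a perfect square in Q since 443 is squarefree and ≠ 1. Hence x^2 + 54x + 286 is irreducible over Q and is the minimal polynomial of α.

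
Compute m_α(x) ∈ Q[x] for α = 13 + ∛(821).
m_α(x) = x^3 - 39x^2 + 507x - 3018

Set β = α - 13 = ∛(821), so β^3 = 821. Then (α - 13)^3 - 821 = 0, i.e. α is a root of g(x) = (x - 13)^3 - 821 = x^3 - 39x^2 + 507x - 3018. Since g(x) = h(x - 13) where h(x) = x^3 - 821, and h is irreducible over Q (because 821 is not a perfect cube, so h has no rational root, and a monic cubic with no rational root is irreducible), g is also irreducible (irreducibility is preserved under the substitution x → x - 13). Hence m_α(x) = x^3 - 39x^2 + 507x - 3018.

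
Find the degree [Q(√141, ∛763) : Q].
[Q(√141, ∛763) : Q] = 6

Let L = Q(√141, ∛763). Since Q(√141) ⊂ L and [Q(√141):Q] = 2, the tower law gives 2 | [L:Q]. Likewise Q(∛763) ⊂ L with [Q(∛763):Q] = 3 (because 763 is not a perfect cube), so 3 | [L:Q]. As gcd(2,3) = 1, [L:Q] is divisible by 6. Conversely L is generated over Q by √141 and ∛763, so [L:Q] ≤ 2·3 = 6. Therefore [Q(√141, ∛763) : Q] = 6.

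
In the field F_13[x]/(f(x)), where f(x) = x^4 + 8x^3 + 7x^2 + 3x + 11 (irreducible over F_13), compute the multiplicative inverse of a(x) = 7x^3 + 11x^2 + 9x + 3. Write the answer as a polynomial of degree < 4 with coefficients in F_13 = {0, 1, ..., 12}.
a(x)^(-1) ≡ 8x^3 + 12x^2 + 7x + 12 (mod f(x))

Since f is irreducible over F_13, F_13[x]/(f) is a field and a(x) ≠ 0 has an inverse. Apply the extended Euclidean algorithm to f(x) and a(x) in F_13[x]: f(x) = (2x + 11)·a(x) + (11x^2 + 2x + 4);  a(x) = (3x + 4)·(11x^2 + 2x + 4) + (2x);  (11x^2 + 2x + 4) = (12x + 1)·(2x) + (4). The last nonzero remainder is the constant 4 = gcd(f, a) in F_13. Back-substituting through the division chain expresses 4 = s(x)·a(x) + t(x)·f(x) with s(x) ≡ 6x^3 + 9x^2 + 2x + 9 (mod f), so (6x^3 + 9x^2 + 2x + 9)·a(x) ≡ 4 (mod f). Multiplying by 4^(-1) ≡ 10 in F_13 gives a(x)^(-1) ≡ 10·(6x^3 + 9x^2 + 2x + 9) ≡ 8x^3 + 12x^2 + 7x + 12 (mod f). Check: (7x^3 + 11x^2 + 9x + 3)·(8x^3 + 12x^2 + 7x + 12) = 4x^6 + 3x^5 + 6x^4 + 7x^3 + 10x^2 + 12x + 10 ≡ 1 (mod x^4 + 8x^3 + 7x^2 + 3x + 11).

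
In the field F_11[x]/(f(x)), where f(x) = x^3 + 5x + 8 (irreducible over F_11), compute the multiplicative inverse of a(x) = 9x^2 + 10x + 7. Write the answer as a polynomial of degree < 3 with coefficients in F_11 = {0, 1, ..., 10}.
a(x)^(-1) ≡ 6x^2 + 2x + 6 (mod f(x))

Since f is irreducible over F_11, F_11[x]/(f) is a field and a(x) ≠ 0 has an inverse. Apply the extended Euclidean algorithm to f(x) and a(x) in F_11[x]: f(x) = (5x + 3)·a(x) + (6x + 9);  a(x) = (7x + 4)·(6x + 9) + (4). The last nonzero remainder is the constant 4 = gcd(f, a) in F_11. Back-substituting through the division chain expresses 4 = s(x)·a(x) + t(x)·f(x) with s(x) ≡ 2x^2 + 8x + 2 (mod f), so (2x^2 + 8x + 2)·a(x) ≡ 4 (mod f). Multiplying by 4^(-1) ≡ 3 in F_11 gives a(x)^(-1) ≡ 3·(2x^2 + 8x + 2) ≡ 6x^2 + 2x + 6 (mod f). Check: (9x^2 + 10x + 7)·(6x^2 + 2x + 6) = 10x^4 + x^3 + 6x^2 + 8x + 9 ≡ 1 (mod x^3 + 5x + 8).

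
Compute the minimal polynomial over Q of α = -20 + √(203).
m_α(x) = x^2 + 40x + 197

From α + 20 = √(203), squaring gives (α + 20)^2 = 203, i.e. α^2 + 40α + 400 = 203, so α^2 + 40α + 197 = 0. The discriminant of x^2 + 40x + 197 is (40)^2 - 4·(197) = 1600 - 788 = 812, and 4·(203) is not a perfect square in Q since 203 is squarefree and ≠ 1. Hence x^2 + 40x + 197 is irreducible over Q and is the minimal polynomial of α.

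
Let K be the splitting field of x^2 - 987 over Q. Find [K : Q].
[K : Q] = 2

f(x) = x^2 - 987 factors as (x - √987)(x + √987). The splitting field is K = Q(√987). Since 987 is squarefree and > 1, it is not a perfect square, so x^2 - 987 is irreducible over Q and [Q(√987) : Q] = 2. Hence [K : Q] = 2.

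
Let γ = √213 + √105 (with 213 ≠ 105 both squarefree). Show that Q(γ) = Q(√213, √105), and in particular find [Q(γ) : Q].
[Q(γ) : Q] = 4 (equivalently, Q(γ) = Q(√213, √105))

Obviously Q(γ) ⊆ Q(√213, √105), and [Q(√213, √105):Q] = 4 (since 213, 105 are distinct squarefree integers > 1 with 22365 not a perfect square). To show equality we compute the minimal polynomial of γ. From γ = √213 + √105: γ^2 = 213 + 2√(22365) + 105 = 318 + 2√(22365), so γ^2 - 318 = 2√(22365); squaring, (γ^2 - 318)^2 = 4·22365, i.e. γ^4 - 636γ^2 + 101124 - 89460 = 0, i.e. γ^4 - 636γ^2 + 11664 = 0. So γ is a root of x^4 - 636x^2 + 11664. This polynomial is irreducible over Q: it has no rational root (each ±√213 ± √105 is irrational), and any factorization into two quadratics over Q would force √(22365) ∈ Q (pairing opposite roots) or √213, √105 ∈ Q (other pairings), all impossible. Hence [Q(γ):Q] = 4 = [Q(√213, √105):Q], so Q(γ) = Q(√213, √105).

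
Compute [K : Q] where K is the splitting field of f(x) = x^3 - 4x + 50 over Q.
[K : Q] = 6

By the rational root test, any rational root of the monic integer polynomial f(x) = x^3 - 4x + 50 must be an integer dividing the constant term 50, i.e. one of ±{1, 2, 5, 10, 25, 50}. Evaluating: f(1) = 47, f(-1) = 53, f(2) = 50, f(-2) = 50, f(5) = 155, f(-5) = -55, f(10) = 1010, f(-10) = -910, f(25) = 15575, f(-25) = -15475, f(50) = 124850, f(-50) = -124750; none is 0, so f has no rational root and is therefore irreducible over Q (a cubic with no linear factor over a field is irreducible). For an irreducible cubic, the Galois group is A_3 or S_3 according as the discriminant disc(f) = -4a^3 - 27b^2 = -4·(-4)^3 - 27·(50)^2 = -67244 is or is not a square in Q. Here disc(f) = -67244 is not a perfect square in Q, so the Galois group of f over Q is not contained in A_3 and must be all of S_3. The splitting field has degree |S_3| = 6 over Q, so [K : Q] = 6.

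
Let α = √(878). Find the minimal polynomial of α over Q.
m_α(x) = x^2 - 878

α satisfies α^2 - 878 = 0, so x^2 - 878 annihilates α. Since d = 878 is squarefree and ≠ 1, it is not a perfect square in Q, so x^2 - 878 has no rational root and is therefore irreducible over Q (a degree-2 polynomial over a field is irreducible iff it has no root). Hence m_α(x) = x^2 - 878.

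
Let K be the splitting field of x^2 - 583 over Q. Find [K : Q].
[K : Q] = 2

f(x) = x^2 - 583 factors as (x - √583)(x + √583). The splitting field is K = Q(√583). Since 583 is squarefree and > 1, it is not a perfect square, so x^2 - 583 is irreducible over Q and [Q(√583) : Q] = 2. Hence [K : Q] = 2.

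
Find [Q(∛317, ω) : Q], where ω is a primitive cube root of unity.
[Q(∛317, ω) : Q] = 6

[Q(∛317):Q] = 3 (min poly x^3 - 317, irreducible since 317 is not a perfect cube). [Q(ω):Q] = 2 (min poly x^2 + x + 1). Since Q(∛317) ⊂ R and ω ∉ R, we have ω ∉ Q(∛317), so x^2 + x + 1 remains irreducible over Q(∛317) and [Q(∛317, ω) : Q(∛317)] = 2. By the tower law, [Q(∛317, ω) : Q] = 3 · 2 = 6. (In fact Q(∛317, ω) is the splitting field of x^3 - 317 over Q.)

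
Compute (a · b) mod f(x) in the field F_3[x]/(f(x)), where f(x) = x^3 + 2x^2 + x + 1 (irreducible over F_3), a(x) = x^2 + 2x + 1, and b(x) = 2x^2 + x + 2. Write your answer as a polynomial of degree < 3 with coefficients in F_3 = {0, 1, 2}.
a · b ≡ 2x^2 + 2x + 1 (mod f(x))

Multiply in F_3[x]: a(x)·b(x) = (x^2 + 2x + 1)·(2x^2 + x + 2) = 2x^4 + 2x^3 + 2x + 2. This has degree ≥ 3, so divide by f(x) over F_3: 2x^4 + 2x^3 + 2x + 2 = (2x + 1)·(x^3 + 2x^2 + x + 1) + (2x^2 + 2x + 1). Hence a·b ≡ 2x^2 + 2x + 1 (mod f). (F_3[x]/(f) is a field with 3^3 = 27 elements since f is irreducible of degree 3.)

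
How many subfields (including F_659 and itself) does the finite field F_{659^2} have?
F_{659^2} has 2 subfields

The subfields of F_{p^n} are exactly the fields F_{p^d} for d | n (each is the fixed field of the unique index-d subgroup of Gal(F_{p^n}/F_p) ≅ Z/nZ). The divisors of n = 2 are {1, 2}, giving 2 subfields: F_{659^1}, F_{659^2}.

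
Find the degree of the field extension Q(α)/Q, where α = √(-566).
[Q(α):Q] = 2

[Q(α):Q] equals the degree of the minimal polynomial of α. Here α^2 = -566 and x^2 + 566 is irreducible (d = -566 is squarefree, ≠ 1, hence not a square), so deg(m_α) = 2. Thus [Q(α):Q] = 2.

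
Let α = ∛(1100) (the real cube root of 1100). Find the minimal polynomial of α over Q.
m_α(x) = x^3 - 1100

α satisfies α^3 = 1100, so x^3 - 1100 annihilates α. By the rational root test, a rational root p/q (in lowest terms) of x^3 - 1100 would satisfy p^3 = 1100 q^3, forcing q = 1 and p^3 = 1100; but 1100 is not a perfect cube, contradiction. A monic cubic over Q with no rational root is irreducible (any nontrivial factorization would include a linear factor). Hence x^3 - 1100 is the minimal polynomial of α, and in particular [Q(α):Q] = 3.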